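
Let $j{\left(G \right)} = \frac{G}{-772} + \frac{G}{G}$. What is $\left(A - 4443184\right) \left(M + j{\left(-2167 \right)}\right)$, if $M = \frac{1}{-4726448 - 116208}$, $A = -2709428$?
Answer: $- \frac{6362501045383359}{233658152} \approx -2.723 \cdot 10^{7}$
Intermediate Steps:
$j{\left(G \right)} = 1 - \frac{G}{772}$ ($j{\left(G \right)} = G \left(- \frac{1}{772}\right) + 1 = - \frac{G}{772} + 1 = 1 - \frac{G}{772}$)
$M = - \frac{1}{4842656}$ ($M = \frac{1}{-4842656} = - \frac{1}{4842656} \approx -2.065 \cdot 10^{-7}$)
$\left(A - 4443184\right) \left(M + j{\left(-2167 \right)}\right) = \left(-2709428 - 4443184\right) \left(- \frac{1}{4842656} + \left(1 - - \frac{2167}{772}\right)\right) = - 7152612 \left(- \frac{1}{4842656} + \left(1 + \frac{2167}{772}\right)\right) = - 7152612 \left(- \frac{1}{4842656} + \frac{2939}{772}\right) = \left(-7152612\right) \frac{3558141303}{934632608} = - \frac{6362501045383359}{233658152}$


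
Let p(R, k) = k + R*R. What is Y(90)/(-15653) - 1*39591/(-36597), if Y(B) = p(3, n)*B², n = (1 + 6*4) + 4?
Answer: -322570869/17359177 ≈ -18.582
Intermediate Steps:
n = 29 (n = (1 + 24) + 4 = 25 + 4 = 29)
p(R, k) = k + R²
Y(B) = 38*B² (Y(B) = (29 + 3²)*B² = (29 + 9)*B² = 38*B²)
Y(90)/(-15653) - 1*39591/(-36597) = (38*90²)/(-15653) - 1*39591/(-36597) = (38*8100)*(-1/15653) - 39591*(-1/36597) = 307800*(-1/15653) + 13197/12199 = -307800/15653 + 13197/12199 = -322570869/17359177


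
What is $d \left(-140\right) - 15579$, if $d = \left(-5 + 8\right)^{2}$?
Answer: $-16839$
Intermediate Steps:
$d = 9$ ($d = 3^{2} = 9$)
$d \left(-140\right) - 15579 = 9 \left(-140\right) - 15579 = -1260 + \left(-17103 + 1524\right) = -1260 - 15579 = -16839$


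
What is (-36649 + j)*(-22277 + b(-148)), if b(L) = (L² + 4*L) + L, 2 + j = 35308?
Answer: 1494759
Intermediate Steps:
j = 35306 (j = -2 + 35308 = 35306)
b(L) = L² + 5*L
(-36649 + j)*(-22277 + b(-148)) = (-36649 + 35306)*(-22277 - 148*(5 - 148)) = -1343*(-22277 - 148*(-143)) = -1343*(-22277 + 21164) = -1343*(-1113) = 1494759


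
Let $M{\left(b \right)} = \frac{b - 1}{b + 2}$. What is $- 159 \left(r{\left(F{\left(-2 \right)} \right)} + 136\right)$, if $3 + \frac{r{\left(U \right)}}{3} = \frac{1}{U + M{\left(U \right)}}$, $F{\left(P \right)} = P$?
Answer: $\text{NaN} \approx \text{NaN}$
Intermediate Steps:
$M{\left(b \right)} = \frac{-1 + b}{2 + b}$
$r{\left(U \right)} = -9 + \frac{3}{U + \frac{-1 + U}{2 + U}}$
$- 159 \left(r{\left(F{\left(-2 \right)} \right)} + 136\right) = - 159 \left(\frac{3 \left(5 - -16 - 3 \left(-2\right)^{2}\right)}{-1 + \left(-2\right)^{2} + 3 \left(-2\right)} + 136\right) = - 159 \left(\frac{3 \left(5 + 16 - 12\right)}{-1 + 4 - 6} + 136\right) = - 159 \left(\frac{3 \left(5 + 16 - 12\right)}{-3} + 136\right) = - 159 \left(3 \left(- \frac{1}{3}\right) 9 + 136\right) = - 159 \left(-9 + 136\right) = - 159 \cdot 127 = \left(-1\right) 20193 = -20193$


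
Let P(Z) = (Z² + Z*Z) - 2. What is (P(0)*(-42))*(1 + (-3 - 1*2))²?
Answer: 1344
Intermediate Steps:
P(Z) = -2 + 2*Z² (P(Z) = (Z² + Z²) - 2 = 2*Z² - 2 = -2 + 2*Z²)
(P(0)*(-42))*(1 + (-3 - 1*2))² = ((-2 + 2*0²)*(-42))*(1 + (-3 - 1*2))² = ((-2 + 2*0)*(-42))*(1 + (-3 - 2))² = ((-2 + 0)*(-42))*(1 - 5)² = -2*(-42)*(-4)² = 84*16 = 1344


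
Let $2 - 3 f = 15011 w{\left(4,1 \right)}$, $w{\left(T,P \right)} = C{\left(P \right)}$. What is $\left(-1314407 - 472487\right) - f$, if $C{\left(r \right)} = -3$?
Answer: $- \frac{5405717}{3} \approx -1.8019 \cdot 10^{6}$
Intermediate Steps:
$w{\left(T,P \right)} = -3$
$f = \frac{45035}{3}$ ($f = \frac{2}{3} - \frac{15011 \left(-3\right)}{3} = \frac{2}{3} - -15011 = \frac{2}{3} + 15011 = \frac{45035}{3} \approx 15012.0$)
$\left(-1314407 - 472487\right) - f = \left(-1314407 - 472487\right) - \frac{45035}{3} = -1786894 - \frac{45035}{3} = - \frac{5405717}{3}$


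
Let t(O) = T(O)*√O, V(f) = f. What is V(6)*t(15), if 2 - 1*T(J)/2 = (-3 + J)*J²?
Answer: -32376*√15 ≈ -1.2539e+5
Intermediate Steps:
T(J) = 4 - 2*J²*(-3 + J) (T(J) = 4 - 2*(-3 + J)*J² = 4 - 2*J²*(-3 + J))
t(O) = √O*(4 - 2*O³ + 6*O²) (t(O) = (4 - 2*O³ + 6*O²)*√O = √O*(4 - 2*O³ + 6*O²))
V(6)*t(15) = 6*(2*√15*(2 - 1*15³ + 3*15²)) = 6*(2*√15*(2 - 1*3375 + 3*225)) = 6*(2*√15*(2 - 3375 + 675)) = 6*(2*√15*(-2698)) = 6*(-5396*√15) = -32376*√15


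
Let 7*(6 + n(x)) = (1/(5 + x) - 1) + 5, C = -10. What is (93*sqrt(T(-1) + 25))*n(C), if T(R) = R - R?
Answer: -17763/7 ≈ -2537.6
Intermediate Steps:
T(R) = 0
n(x) = -38/7 + 1/(7*(5 + x)) (n(x) = -6 + ((1/(5 + x) - 1) + 5)/7 = -6 + ((-1 + 1/(5 + x)) + 5)/7 = -6 + (4 + 1/(5 + x))/7 = -6 + (4/7 + 1/(7*(5 + x))) = -38/7 + 1/(7*(5 + x)))
(93*sqrt(T(-1) + 25))*n(C) = (93*sqrt(0 + 25))*((-189 - 38*(-10))/(7*(5 - 10))) = (93*sqrt(25))*((1/7)*(-189 + 380)/(-5)) = (93*5)*((1/7)*(-1/5)*191) = 465*(-191/35) = -17763/7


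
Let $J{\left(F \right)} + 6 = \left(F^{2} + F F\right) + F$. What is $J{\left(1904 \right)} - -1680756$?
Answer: $8933086$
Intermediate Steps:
$J{\left(F \right)} = -6 + F + 2 F^{2}$ ($J{\left(F \right)} = -6 + \left(\left(F^{2} + F F\right) + F\right) = -6 + \left(\left(F^{2} + F^{2}\right) + F\right) = -6 + \left(2 F^{2} + F\right) = -6 + \left(F + 2 F^{2}\right) = -6 + F + 2 F^{2}$)
$J{\left(1904 \right)} - -1680756 = \left(-6 + 1904 + 2 \cdot 1904^{2}\right) - -1680756 = \left(-6 + 1904 + 2 \cdot 3625216\right) + 1680756 = \left(-6 + 1904 + 7250432\right) + 1680756 = 7252330 + 1680756 = 8933086$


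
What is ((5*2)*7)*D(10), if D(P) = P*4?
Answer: 2800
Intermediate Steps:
D(P) = 4*P
((5*2)*7)*D(10) = ((5*2)*7)*(4*10) = (10*7)*40 = 70*40 = 2800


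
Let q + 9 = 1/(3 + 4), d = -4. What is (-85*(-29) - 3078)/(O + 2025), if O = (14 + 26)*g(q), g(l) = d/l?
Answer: -19003/63335 ≈ -0.30004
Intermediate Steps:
q = -62/7 (q = -9 + 1/(3 + 4) = -9 + 1/7 = -9 + ⅐ = -62/7 ≈ -8.8571)
g(l) = -4/l
O = 560/31 (O = (14 + 26)*(-4/(-62/7)) = 40*(-4*(-7/62)) = 40*(14/31) = 560/31 ≈ 18.065)
(-85*(-29) - 3078)/(O + 2025) = (-85*(-29) - 3078)/(560/31 + 2025) = (2465 - 3078)/(63335/31) = -613*31/63335 = -19003/63335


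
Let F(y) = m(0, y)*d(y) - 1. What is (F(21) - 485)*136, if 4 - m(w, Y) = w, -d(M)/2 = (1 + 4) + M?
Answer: -94384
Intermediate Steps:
d(M) = -10 - 2*M (d(M) = -2*((1 + 4) + M) = -2*(5 + M) = -10 - 2*M)
m(w, Y) = 4 - w
F(y) = -41 - 8*y (F(y) = (4 - 1*0)*(-10 - 2*y) - 1 = (4 + 0)*(-10 - 2*y) - 1 = 4*(-10 - 2*y) - 1 = (-40 - 8*y) - 1 = -41 - 8*y)
(F(21) - 485)*136 = ((-41 - 8*21) - 485)*136 = ((-41 - 168) - 485)*136 = (-209 - 485)*136 = -694*136 = -94384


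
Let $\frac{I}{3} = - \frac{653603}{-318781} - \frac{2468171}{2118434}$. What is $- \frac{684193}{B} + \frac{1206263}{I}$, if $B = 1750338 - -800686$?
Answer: $\frac{2078086693894854448114219}{4575073774483069872} \approx 4.5422 \cdot 10^{5}$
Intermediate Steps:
$B = 2551024$ ($B = 1750338 + 800686 = 2551024$)
$I = \frac{1793426394453}{675316508954}$ ($I = 3 \left(- \frac{653603}{-318781} - \frac{2468171}{2118434}\right) = 3 \left(\left(-653603\right) \left(- \frac{1}{318781}\right) - \frac{2468171}{2118434}\right) = 3 \left(\frac{653603}{318781} - \frac{2468171}{2118434}\right) = 3 \cdot \frac{597808798151}{675316508954} = \frac{1793426394453}{675316508954} \approx 2.6557$)
$- \frac{684193}{B} + \frac{1206263}{I} = - \frac{684193}{2551024} + \frac{1206263}{\frac{1793426394453}{675316508954}} = \left(-684193\right) \frac{1}{2551024} + 1206263 \cdot \frac{675316508954}{1793426394453} = - \frac{684193}{2551024} + \frac{814609318040378902}{1793426394453} = \frac{2078086693894854448114219}{4575073774483069872}$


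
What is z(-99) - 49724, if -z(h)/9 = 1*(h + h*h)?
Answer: -137042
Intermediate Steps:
z(h) = -9*h - 9*h² (z(h) = -9*(h + h*h) = -9*(h + h²) = -9*h - 9*h²)
z(-99) - 49724 = -9*(-99)*(1 - 99) - 49724 = -9*(-99)*(-98) - 49724 = -87318 - 49724 = -137042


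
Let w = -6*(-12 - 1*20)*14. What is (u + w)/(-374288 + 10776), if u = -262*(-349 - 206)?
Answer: -74049/181756 ≈ -0.40741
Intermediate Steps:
w = 2688 (w = -6*(-12 - 20)*14 = -6*(-32)*14 = 192*14 = 2688)
u = 145410 (u = -262*(-555) = 145410)
(u + w)/(-374288 + 10776) = (145410 + 2688)/(-374288 + 10776) = 148098/(-363512) = 148098*(-1/363512) = -74049/181756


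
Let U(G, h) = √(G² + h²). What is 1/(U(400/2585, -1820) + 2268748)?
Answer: 151602846043/343948432412341664 - 12925*√88536809/343948432412341664 ≈ 4.4042e-7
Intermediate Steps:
1/(U(400/2585, -1820) + 2268748) = 1/(√((400/2585)² + (-1820)²) + 2268748) = 1/(√((400*(1/2585))² + 3312400) + 2268748) = 1/(√((80/517)² + 3312400) + 2268748) = 1/(√(6400/267289 + 3312400) + 2268748) = 1/(√(885368090000/267289) + 2268748) = 1/(100*√88536809/517 + 2268748) = 1/(2268748 + 100*√88536809/517)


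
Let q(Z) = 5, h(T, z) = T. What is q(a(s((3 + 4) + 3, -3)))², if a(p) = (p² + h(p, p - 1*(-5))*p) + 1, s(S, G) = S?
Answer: 25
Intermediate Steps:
a(p) = 1 + 2*p² (a(p) = (p² + p*p) + 1 = (p² + p²) + 1 = 2*p² + 1 = 1 + 2*p²)
q(a(s((3 + 4) + 3, -3)))² = 5² = 25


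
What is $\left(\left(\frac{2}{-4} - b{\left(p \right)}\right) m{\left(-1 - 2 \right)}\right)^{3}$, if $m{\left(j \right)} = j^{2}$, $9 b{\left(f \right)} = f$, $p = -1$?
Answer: $- \frac{343}{8} \approx -42.875$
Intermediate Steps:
$b{\left(f \right)} = \frac{f}{9}$
$\left(\left(\frac{2}{-4} - b{\left(p \right)}\right) m{\left(-1 - 2 \right)}\right)^{3} = \left(\left(\frac{2}{-4} - \frac{1}{9} \left(-1\right)\right) \left(-1 - 2\right)^{2}\right)^{3} = \left(\left(2 \left(- \frac{1}{4}\right) - - \frac{1}{9}\right) \left(-1 - 2\right)^{2}\right)^{3} = \left(\left(- \frac{1}{2} + \frac{1}{9}\right) \left(-3\right)^{2}\right)^{3} = \left(\left(- \frac{7}{18}\right) 9\right)^{3} = \left(- \frac{7}{2}\right)^{3} = - \frac{343}{8}$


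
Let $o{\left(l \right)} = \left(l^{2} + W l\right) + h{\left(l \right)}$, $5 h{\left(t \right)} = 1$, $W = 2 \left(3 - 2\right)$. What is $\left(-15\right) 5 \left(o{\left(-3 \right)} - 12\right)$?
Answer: $660$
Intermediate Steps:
$W = 2$ ($W = 2 \cdot 1 = 2$)
$h{\left(t \right)} = \frac{1}{5}$ ($h{\left(t \right)} = \frac{1}{5} \cdot 1 = \frac{1}{5}$)
$o{\left(l \right)} = \frac{1}{5} + l^{2} + 2 l$ ($o{\left(l \right)} = \left(l^{2} + 2 l\right) + \frac{1}{5} = \frac{1}{5} + l^{2} + 2 l$)
$\left(-15\right) 5 \left(o{\left(-3 \right)} - 12\right) = \left(-15\right) 5 \left(\left(\frac{1}{5} + \left(-3\right)^{2} + 2 \left(-3\right)\right) - 12\right) = - 75 \left(\left(\frac{1}{5} + 9 - 6\right) - 12\right) = - 75 \left(\frac{16}{5} - 12\right) = \left(-75\right) \left(- \frac{44}{5}\right) = 660$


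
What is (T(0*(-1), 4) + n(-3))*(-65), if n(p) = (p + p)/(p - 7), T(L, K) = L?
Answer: -39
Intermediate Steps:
n(p) = 2*p/(-7 + p) (n(p) = (2*p)/(-7 + p) = 2*p/(-7 + p))
(T(0*(-1), 4) + n(-3))*(-65) = (0*(-1) + 2*(-3)/(-7 - 3))*(-65) = (0 + 2*(-3)/(-10))*(-65) = (0 + 2*(-3)*(-1/10))*(-65) = (0 + 3/5)*(-65) = (3/5)*(-65) = -39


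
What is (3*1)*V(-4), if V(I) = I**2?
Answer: 48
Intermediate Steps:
(3*1)*V(-4) = (3*1)*(-4)**2 = 3*16 = 48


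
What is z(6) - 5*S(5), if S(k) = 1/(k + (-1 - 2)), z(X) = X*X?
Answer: 67/2 ≈ 33.500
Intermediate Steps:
z(X) = X²
S(k) = 1/(-3 + k) (S(k) = 1/(k - 3) = 1/(-3 + k))
z(6) - 5*S(5) = 6² - 5/(-3 + 5) = 36 - 5/2 = 67/2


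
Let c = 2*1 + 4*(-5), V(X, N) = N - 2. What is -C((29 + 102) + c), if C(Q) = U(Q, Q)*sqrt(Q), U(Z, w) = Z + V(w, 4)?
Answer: -115*sqrt(113) ≈ -1222.5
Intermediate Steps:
V(X, N) = -2 + N
U(Z, w) = 2 + Z (U(Z, w) = Z + (-2 + 4) = Z + 2 = 2 + Z)
c = -18 (c = 2 - 20 = -18)
C(Q) = sqrt(Q)*(2 + Q) (C(Q) = (2 + Q)*sqrt(Q) = sqrt(Q)*(2 + Q))
-C((29 + 102) + c) = -sqrt((29 + 102) - 18)*(2 + ((29 + 102) - 18)) = -sqrt(131 - 18)*(2 + (131 - 18)) = -sqrt(113)*(2 + 113) = -sqrt(113)*115 = -115*sqrt(113)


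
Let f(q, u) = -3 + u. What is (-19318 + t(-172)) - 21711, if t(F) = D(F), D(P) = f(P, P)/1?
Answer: -41204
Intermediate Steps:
D(P) = -3 + P (D(P) = (-3 + P)/1 = (-3 + P)*1 = -3 + P)
t(F) = -3 + F
(-19318 + t(-172)) - 21711 = (-19318 + (-3 - 172)) - 21711 = (-19318 - 175) - 21711 = -19493 - 21711 = -41204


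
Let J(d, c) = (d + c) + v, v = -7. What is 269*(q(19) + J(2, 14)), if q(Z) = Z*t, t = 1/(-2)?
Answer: -269/2 ≈ -134.50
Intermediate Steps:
t = -1/2 (t = 1*(-1/2) = -1/2 ≈ -0.50000)
J(d, c) = -7 + c + d (J(d, c) = (d + c) - 7 = (c + d) - 7 = -7 + c + d)
q(Z) = -Z/2 (q(Z) = Z*(-1/2) = -Z/2)
269*(q(19) + J(2, 14)) = 269*(-1/2*19 + (-7 + 14 + 2)) = 269*(-19/2 + 9) = 269*(-1/2) = -269/2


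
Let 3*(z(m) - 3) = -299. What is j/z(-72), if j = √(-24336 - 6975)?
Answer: -63*I*√71/290 ≈ -1.8305*I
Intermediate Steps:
j = 21*I*√71 (j = √(-31311) = 21*I*√71 ≈ 176.95*I)
z(m) = -290/3 (z(m) = 3 + (⅓)*(-299) = 3 - 299/3 = -290/3)
j/z(-72) = (21*I*√71)/(-290/3) = (21*I*√71)*(-3/290) = -63*I*√71/290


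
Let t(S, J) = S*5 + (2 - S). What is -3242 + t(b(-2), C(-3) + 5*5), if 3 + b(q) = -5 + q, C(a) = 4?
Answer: -3280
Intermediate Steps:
b(q) = -8 + q (b(q) = -3 + (-5 + q) = -8 + q)
t(S, J) = 2 + 4*S (t(S, J) = 5*S + (2 - S) = 2 + 4*S)
-3242 + t(b(-2), C(-3) + 5*5) = -3242 + (2 + 4*(-8 - 2)) = -3242 + (2 + 4*(-10)) = -3242 + (2 - 40) = -3242 - 38 = -3280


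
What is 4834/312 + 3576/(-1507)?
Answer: 3084563/235092 ≈ 13.121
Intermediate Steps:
4834/312 + 3576/(-1507) = 4834*(1/312) + 3576*(-1/1507) = 2417/156 - 3576/1507 = 3084563/235092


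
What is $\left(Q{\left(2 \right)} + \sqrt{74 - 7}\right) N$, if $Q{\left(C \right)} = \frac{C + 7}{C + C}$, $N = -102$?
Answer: $- \frac{459}{2} - 102 \sqrt{67} \approx -1064.4$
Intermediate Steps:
$Q{\left(C \right)} = \frac{7 + C}{2 C}$
$\left(Q{\left(2 \right)} + \sqrt{74 - 7}\right) N = \left(\frac{7 + 2}{2 \cdot 2} + \sqrt{74 - 7}\right) \left(-102\right) = \left(\frac{1}{2} \cdot \frac{1}{2} \cdot 9 + \sqrt{67}\right) \left(-102\right) = \left(\frac{9}{4} + \sqrt{67}\right) \left(-102\right) = - \frac{459}{2} - 102 \sqrt{67}$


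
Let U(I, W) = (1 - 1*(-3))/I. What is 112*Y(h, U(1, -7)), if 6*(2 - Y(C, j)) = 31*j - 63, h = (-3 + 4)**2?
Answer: -2744/3 ≈ -914.67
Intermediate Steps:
h = 1 (h = 1**2 = 1)
U(I, W) = 4/I (U(I, W) = (1 + 3)/I = 4/I)
Y(C, j) = 25/2 - 31*j/6 (Y(C, j) = 2 - (31*j - 63)/6 = 2 - (-63 + 31*j)/6 = 2 + (21/2 - 31*j/6) = 25/2 - 31*j/6)
112*Y(h, U(1, -7)) = 112*(25/2 - 62/(3*1)) = 112*(25/2 - 62/3) = 112*(-49/6) = -2744/3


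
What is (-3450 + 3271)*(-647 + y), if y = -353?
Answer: 179000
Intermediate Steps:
(-3450 + 3271)*(-647 + y) = (-3450 + 3271)*(-647 - 353) = -179*(-1000) = 179000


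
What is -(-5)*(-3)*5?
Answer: -75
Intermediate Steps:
-(-5)*(-3)*5 = -1*15*5 = -15*5 = -75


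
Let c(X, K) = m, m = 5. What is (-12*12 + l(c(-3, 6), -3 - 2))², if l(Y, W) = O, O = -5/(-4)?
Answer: 326041/16 ≈ 20378.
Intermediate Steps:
O = 5/4 (O = -5*(-¼) = 5/4 ≈ 1.2500)
c(X, K) = 5
l(Y, W) = 5/4
(-12*12 + l(c(-3, 6), -3 - 2))² = (-12*12 + 5/4)² = (-144 + 5/4)² = (-571/4)² = 326041/16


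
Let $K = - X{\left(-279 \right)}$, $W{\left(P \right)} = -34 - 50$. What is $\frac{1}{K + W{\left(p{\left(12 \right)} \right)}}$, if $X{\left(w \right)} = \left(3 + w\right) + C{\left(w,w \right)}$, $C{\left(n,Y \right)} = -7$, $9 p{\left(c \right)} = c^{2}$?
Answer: $\frac{1}{199} \approx 0.0050251$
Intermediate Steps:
$p{\left(c \right)} = \frac{c^{2}}{9}$
$X{\left(w \right)} = -4 + w$ ($X{\left(w \right)} = \left(3 + w\right) - 7 = -4 + w$)
$W{\left(P \right)} = -84$ ($W{\left(P \right)} = -34 - 50 = -84$)
$K = 283$ ($K = - (-4 - 279) = \left(-1\right) \left(-283\right) = 283$)
$\frac{1}{K + W{\left(p{\left(12 \right)} \right)}} = \frac{1}{283 - 84} = \frac{1}{199}$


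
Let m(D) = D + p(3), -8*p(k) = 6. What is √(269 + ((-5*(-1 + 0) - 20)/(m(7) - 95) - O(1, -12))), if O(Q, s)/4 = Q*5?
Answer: √1256061/71 ≈ 15.785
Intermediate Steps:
p(k) = -¾ (p(k) = -⅛*6 = -¾)
O(Q, s) = 20*Q (O(Q, s) = 4*(Q*5) = 4*(5*Q) = 20*Q)
m(D) = -¾ + D (m(D) = D - ¾ = -¾ + D)
√(269 + ((-5*(-1 + 0) - 20)/(m(7) - 95) - O(1, -12))) = √(269 + ((-5*(-1 + 0) - 20)/((-¾ + 7) - 95) - 20)) = √(269 + ((-5*(-1) - 20)/(25/4 - 95) - 1*20)) = √(269 + ((5 - 20)/(-355/4) - 20)) = √(269 + (-15*(-4/355) - 20)) = √(269 + (12/71 - 20)) = √(269 - 1408/71) = √(17691/71) = √1256061/71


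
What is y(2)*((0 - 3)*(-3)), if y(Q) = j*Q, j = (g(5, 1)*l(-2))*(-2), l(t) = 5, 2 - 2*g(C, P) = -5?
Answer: -630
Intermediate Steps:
g(C, P) = 7/2 (g(C, P) = 1 - 1/2*(-5) = 1 + 5/2 = 7/2)
j = -35 (j = ((7/2)*5)*(-2) = (35/2)*(-2) = -35)
y(Q) = -35*Q
y(2)*((0 - 3)*(-3)) = (-35*2)*((0 - 3)*(-3)) = -(-210)*(-3) = -70*9 = -630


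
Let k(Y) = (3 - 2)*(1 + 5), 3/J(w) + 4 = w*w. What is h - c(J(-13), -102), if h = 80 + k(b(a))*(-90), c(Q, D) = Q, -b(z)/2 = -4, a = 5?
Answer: -25301/55 ≈ -460.02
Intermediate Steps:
b(z) = 8 (b(z) = -2*(-4) = 8)
J(w) = 3/(-4 + w²) (J(w) = 3/(-4 + w*w) = 3/(-4 + w²))
k(Y) = 6 (k(Y) = 1*6 = 6)
h = -460 (h = 80 + 6*(-90) = 80 - 540 = -460)
h - c(J(-13), -102) = -460 - 3/(-4 + (-13)²) = -460 - 3/(-4 + 169) = -460 - 3/165 = -460 - 1*1/55 = -460 - 1/55 = -25301/55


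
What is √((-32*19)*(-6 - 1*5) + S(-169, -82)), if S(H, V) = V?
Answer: 3*√734 ≈ 81.277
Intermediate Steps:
√((-32*19)*(-6 - 1*5) + S(-169, -82)) = √((-32*19)*(-6 - 1*5) - 82) = √(-608*(-6 - 5) - 82) = √(-608*(-11) - 82) = √(6688 - 82) = √6606 = 3*√734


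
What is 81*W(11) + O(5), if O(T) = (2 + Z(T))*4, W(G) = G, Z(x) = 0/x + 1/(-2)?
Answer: 897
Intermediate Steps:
Z(x) = -½ (Z(x) = 0 + 1*(-½) = 0 - ½ = -½)
O(T) = 6 (O(T) = (2 - ½)*4 = (3/2)*4 = 6)
81*W(11) + O(5) = 81*11 + 6 = 891 + 6 = 897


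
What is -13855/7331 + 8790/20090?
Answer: -21390746/14727979 ≈ -1.4524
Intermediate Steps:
-13855/7331 + 8790/20090 = -13855*1/7331 + 8790*(1/20090) = -13855/7331 + 879/2009 = -21390746/14727979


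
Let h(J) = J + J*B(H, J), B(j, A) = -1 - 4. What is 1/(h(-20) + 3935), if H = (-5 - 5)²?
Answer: 1/4015 ≈ 0.00024907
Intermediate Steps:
H = 100 (H = (-10)² = 100)
B(j, A) = -5
h(J) = -4*J (h(J) = J + J*(-5) = J - 5*J = -4*J)
1/(h(-20) + 3935) = 1/(-4*(-20) + 3935) = 1/(80 + 3935) = 1/4015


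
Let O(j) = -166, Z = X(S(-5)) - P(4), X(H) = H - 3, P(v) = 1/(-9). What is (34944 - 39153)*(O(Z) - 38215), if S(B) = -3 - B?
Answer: 161545629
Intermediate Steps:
P(v) = -1/9
X(H) = -3 + H
Z = -8/9 (Z = (-3 + (-3 - 1*(-5))) - 1*(-1/9) = (-3 + (-3 + 5)) + 1/9 = (-3 + 2) + 1/9 = -1 + 1/9 = -8/9 ≈ -0.88889)
(34944 - 39153)*(O(Z) - 38215) = (34944 - 39153)*(-166 - 38215) = -4209*(-38381) = 161545629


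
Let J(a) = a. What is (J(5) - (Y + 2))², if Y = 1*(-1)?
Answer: 16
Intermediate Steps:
Y = -1
(J(5) - (Y + 2))² = (5 - (-1 + 2))² = (5 - 1*1)² = (5 - 1)² = 4² = 16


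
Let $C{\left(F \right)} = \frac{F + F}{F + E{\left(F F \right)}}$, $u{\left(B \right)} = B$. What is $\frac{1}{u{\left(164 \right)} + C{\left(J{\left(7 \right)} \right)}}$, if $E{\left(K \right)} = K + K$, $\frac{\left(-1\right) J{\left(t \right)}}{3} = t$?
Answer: $\frac{41}{6722} \approx 0.0060994$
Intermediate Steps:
$J{\left(t \right)} = - 3 t$
$E{\left(K \right)} = 2 K$
$C{\left(F \right)} = \frac{2 F}{F + 2 F^{2}}$ ($C{\left(F \right)} = \frac{F + F}{F + 2 F F} = \frac{2 F}{F + 2 F^{2}}$)
$\frac{1}{u{\left(164 \right)} + C{\left(J{\left(7 \right)} \right)}} = \frac{1}{164 + \frac{2}{1 + 2 \left(\left(-3\right) 7\right)}} = \frac{1}{164 + \frac{2}{1 + 2 \left(-21\right)}} = \frac{1}{164 + \frac{2}{1 - 42}} = \frac{1}{164 + \frac{2}{-41}} = \frac{1}{164 + 2 \left(- \frac{1}{41}\right)} = \frac{1}{164 - \frac{2}{41}} = \frac{1}{\frac{6722}{41}} = \frac{41}{6722}$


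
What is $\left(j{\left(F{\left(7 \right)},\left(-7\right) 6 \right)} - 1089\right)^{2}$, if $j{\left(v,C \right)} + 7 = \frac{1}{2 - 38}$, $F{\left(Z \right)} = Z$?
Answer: $\frac{1556854849}{1296} \approx 1.2013 \cdot 10^{6}$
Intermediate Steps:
$j{\left(v,C \right)} = - \frac{253}{36}$ ($j{\left(v,C \right)} = -7 + \frac{1}{2 - 38} = -7 + \frac{1}{-36} = -7 - \frac{1}{36} = - \frac{253}{36}$)
$\left(j{\left(F{\left(7 \right)},\left(-7\right) 6 \right)} - 1089\right)^{2} = \left(- \frac{253}{36} - 1089\right)^{2} = \left(- \frac{39457}{36}\right)^{2} = \frac{1556854849}{1296}$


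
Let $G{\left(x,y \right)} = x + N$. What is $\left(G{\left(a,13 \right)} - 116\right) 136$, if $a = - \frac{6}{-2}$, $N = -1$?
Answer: $-15504$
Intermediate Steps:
$a = 3$ ($a = \left(-6\right) \left(- \frac{1}{2}\right) = 3$)
$G{\left(x,y \right)} = -1 + x$ ($G{\left(x,y \right)} = x - 1 = -1 + x$)
$\left(G{\left(a,13 \right)} - 116\right) 136 = \left(\left(-1 + 3\right) - 116\right) 136 = \left(2 - 116\right) 136 = \left(-114\right) 136 = -15504$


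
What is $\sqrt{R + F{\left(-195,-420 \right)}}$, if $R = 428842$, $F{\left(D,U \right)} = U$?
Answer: $\sqrt{428422} \approx 654.54$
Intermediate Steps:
$\sqrt{R + F{\left(-195,-420 \right)}} = \sqrt{428842 - 420} = \sqrt{428422}$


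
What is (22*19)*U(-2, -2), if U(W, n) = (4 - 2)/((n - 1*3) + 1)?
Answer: -209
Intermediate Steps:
U(W, n) = 2/(-2 + n) (U(W, n) = 2/((n - 3) + 1) = 2/((-3 + n) + 1) = 2/(-2 + n))
(22*19)*U(-2, -2) = (22*19)*(2/(-2 - 2)) = 418*(2/(-4)) = 418*(2*(-¼)) = 418*(-½) = -209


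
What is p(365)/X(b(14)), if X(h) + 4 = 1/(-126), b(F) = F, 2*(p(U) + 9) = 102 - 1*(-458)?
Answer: -34146/505 ≈ -67.616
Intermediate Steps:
p(U) = 271 (p(U) = -9 + (102 - 1*(-458))/2 = -9 + (102 + 458)/2 = -9 + (1/2)*560 = -9 + 280 = 271)
X(h) = -505/126 (X(h) = -4 + 1/(-126) = -4 - 1/126 = -505/126)
p(365)/X(b(14)) = 271/(-505/126) = 271*(-126/505) = -34146/505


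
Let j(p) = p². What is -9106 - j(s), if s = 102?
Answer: -19510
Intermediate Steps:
-9106 - j(s) = -9106 - 1*102² = -9106 - 1*10404 = -9106 - 10404 = -19510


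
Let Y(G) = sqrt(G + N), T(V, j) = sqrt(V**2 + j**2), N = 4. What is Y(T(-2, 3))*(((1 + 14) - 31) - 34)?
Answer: -50*sqrt(4 + sqrt(13)) ≈ -137.89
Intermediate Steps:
Y(G) = sqrt(4 + G) (Y(G) = sqrt(G + 4) = sqrt(4 + G))
Y(T(-2, 3))*(((1 + 14) - 31) - 34) = sqrt(4 + sqrt((-2)**2 + 3**2))*(((1 + 14) - 31) - 34) = sqrt(4 + sqrt(4 + 9))*((15 - 31) - 34) = sqrt(4 + sqrt(13))*(-16 - 34) = sqrt(4 + sqrt(13))*(-50) = -50*sqrt(4 + sqrt(13))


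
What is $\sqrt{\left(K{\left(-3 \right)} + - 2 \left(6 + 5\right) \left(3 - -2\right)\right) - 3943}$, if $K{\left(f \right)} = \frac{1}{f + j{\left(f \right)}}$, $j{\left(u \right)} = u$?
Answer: $\frac{i \sqrt{145914}}{6} \approx 63.664 i$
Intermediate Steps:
$K{\left(f \right)} = \frac{1}{2 f}$ ($K{\left(f \right)} = \frac{1}{f + f} = \frac{1}{2 f}$)
$\sqrt{\left(K{\left(-3 \right)} + - 2 \left(6 + 5\right) \left(3 - -2\right)\right) - 3943} = \sqrt{\left(\frac{1}{2 \left(-3\right)} + - 2 \left(6 + 5\right) \left(3 - -2\right)\right) - 3943} = \sqrt{\left(\frac{1}{2} \left(- \frac{1}{3}\right) + \left(-2\right) 11 \left(3 + 2\right)\right) - 3943} = \sqrt{\left(- \frac{1}{6} - 110\right) - 3943} = \sqrt{- \frac{661}{6} - 3943} = \sqrt{- \frac{24319}{6}} = \frac{i \sqrt{145914}}{6}$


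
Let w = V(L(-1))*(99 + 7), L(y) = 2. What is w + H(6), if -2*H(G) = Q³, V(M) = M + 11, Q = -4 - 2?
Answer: 1486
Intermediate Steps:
Q = -6
V(M) = 11 + M
H(G) = 108 (H(G) = -½*(-6)³ = -½*(-216) = 108)
w = 1378 (w = (11 + 2)*(99 + 7) = 13*106 = 1378)
w + H(6) = 1378 + 108 = 1486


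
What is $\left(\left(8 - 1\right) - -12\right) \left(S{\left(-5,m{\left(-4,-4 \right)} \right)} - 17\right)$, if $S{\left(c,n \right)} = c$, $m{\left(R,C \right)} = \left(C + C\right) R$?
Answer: $-418$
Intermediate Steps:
$m{\left(R,C \right)} = 2 C R$
$\left(\left(8 - 1\right) - -12\right) \left(S{\left(-5,m{\left(-4,-4 \right)} \right)} - 17\right) = \left(\left(8 - 1\right) - -12\right) \left(-5 - 17\right) = \left(\left(8 - 1\right) + 12\right) \left(-5 + \left(-19 + 2\right)\right) = \left(7 + 12\right) \left(-5 - 17\right) = 19 \left(-22\right) = -418$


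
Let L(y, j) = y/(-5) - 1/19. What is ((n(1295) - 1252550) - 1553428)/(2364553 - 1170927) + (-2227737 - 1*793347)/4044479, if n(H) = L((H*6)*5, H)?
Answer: -284737597094123/91724310526226 ≈ -3.1043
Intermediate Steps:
L(y, j) = -1/19 - y/5 (L(y, j) = y*(-⅕) - 1*1/19 = -y/5 - 1/19 = -1/19 - y/5)
n(H) = -1/19 - 6*H (n(H) = -1/19 - H*6*5/5 = -1/19 - 6*H*5/5 = -1/19 - 6*H)
((n(1295) - 1252550) - 1553428)/(2364553 - 1170927) + (-2227737 - 1*793347)/4044479 = (((-1/19 - 6*1295) - 1252550) - 1553428)/(2364553 - 1170927) + (-2227737 - 1*793347)/4044479 = (((-1/19 - 7770) - 1252550) - 1553428)/1193626 + (-2227737 - 793347)*(1/4044479) = ((-147631/19 - 1252550) - 1553428)*(1/1193626) - 3021084*1/4044479 = (-23946081/19 - 1553428)*(1/1193626) - 3021084/4044479 = -53461213/19*1/1193626 - 3021084/4044479 = -53461213/22678894 - 3021084/4044479 = -284737597094123/91724310526226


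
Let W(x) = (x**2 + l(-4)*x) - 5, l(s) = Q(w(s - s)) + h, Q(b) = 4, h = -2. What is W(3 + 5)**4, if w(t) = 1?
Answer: 31640625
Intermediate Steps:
l(s) = 2 (l(s) = 4 - 2 = 2)
W(x) = -5 + x**2 + 2*x (W(x) = (x**2 + 2*x) - 5 = -5 + x**2 + 2*x)
W(3 + 5)**4 = (-5 + (3 + 5)**2 + 2*(3 + 5))**4 = (-5 + 8**2 + 2*8)**4 = (-5 + 64 + 16)**4 = 75**4 = 31640625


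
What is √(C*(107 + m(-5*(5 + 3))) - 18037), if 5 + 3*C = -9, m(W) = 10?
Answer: I*√18583 ≈ 136.32*I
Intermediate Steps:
C = -14/3 (C = -5/3 + (⅓)*(-9) = -5/3 - 3 = -14/3 ≈ -4.6667)
√(C*(107 + m(-5*(5 + 3))) - 18037) = √(-14*(107 + 10)/3 - 18037) = √(-14/3*117 - 18037) = √(-546 - 18037) = √(-18583) = I*√18583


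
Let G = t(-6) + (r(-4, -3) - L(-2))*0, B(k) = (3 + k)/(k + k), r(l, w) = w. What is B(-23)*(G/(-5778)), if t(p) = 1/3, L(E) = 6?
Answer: -5/199341 ≈ -2.5083e-5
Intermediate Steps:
t(p) = ⅓
B(k) = (3 + k)/(2*k) (B(k) = (3 + k)/((2*k)) = (3 + k)*(1/(2*k)) = (3 + k)/(2*k))
G = ⅓ (G = ⅓ + (-3 - 1*6)*0 = ⅓ + (-3 - 6)*0 = ⅓ - 9*0 = ⅓ + 0 = ⅓ ≈ 0.33333)
B(-23)*(G/(-5778)) = ((½)*(3 - 23)/(-23))*((⅓)/(-5778)) = ((½)*(-1/23)*(-20))*((⅓)*(-1/5778)) = (10/23)*(-1/17334) = -5/199341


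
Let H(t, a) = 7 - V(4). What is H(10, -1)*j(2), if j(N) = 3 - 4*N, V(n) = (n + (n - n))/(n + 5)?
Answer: -295/9 ≈ -32.778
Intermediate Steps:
V(n) = n/(5 + n) (V(n) = (n + 0)/(5 + n) = n/(5 + n))
H(t, a) = 59/9 (H(t, a) = 7 - 4/(5 + 4) = 7 - 4/9 = 59/9)
H(10, -1)*j(2) = 59*(3 - 4*2)/9 = 59*(3 - 8)/9 = (59/9)*(-5) = -295/9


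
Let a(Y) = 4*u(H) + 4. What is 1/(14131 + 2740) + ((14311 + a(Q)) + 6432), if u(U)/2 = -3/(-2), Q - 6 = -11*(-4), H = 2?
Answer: 350225090/16871 ≈ 20759.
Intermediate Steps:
Q = 50 (Q = 6 - 11*(-4) = 6 + 44 = 50)
u(U) = 3 (u(U) = 2*(-3/(-2)) = 2*(-3*(-½)) = 2*(3/2) = 3)
a(Y) = 16 (a(Y) = 4*3 + 4 = 12 + 4 = 16)
1/(14131 + 2740) + ((14311 + a(Q)) + 6432) = 1/(14131 + 2740) + ((14311 + 16) + 6432) = 1/16871 + (14327 + 6432) = 1/16871 + 20759 = 350225090/16871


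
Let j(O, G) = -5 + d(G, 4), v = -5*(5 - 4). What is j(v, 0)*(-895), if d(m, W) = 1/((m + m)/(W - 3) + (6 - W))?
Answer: 8055/2 ≈ 4027.5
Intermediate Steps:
v = -5 (v = -5*1 = -5)
d(m, W) = 1/(6 - W + 2*m/(-3 + W)) (d(m, W) = 1/((2*m)/(-3 + W) + (6 - W)) = 1/(2*m/(-3 + W) + (6 - W)) = 1/(6 - W + 2*m/(-3 + W)))
j(O, G) = -5 - 1/(-2 - 2*G) (j(O, G) = -5 + (3 - 1*4)/(18 + 4**2 - 9*4 - 2*G) = -5 + (3 - 4)/(18 + 16 - 36 - 2*G) = -5 - 1/(-2 - 2*G))
j(v, 0)*(-895) = ((-9 - 10*0)/(2*(1 + 0)))*(-895) = ((1/2)*(-9 + 0)/1)*(-895) = ((1/2)*1*(-9))*(-895) = -9/2*(-895) = 8055/2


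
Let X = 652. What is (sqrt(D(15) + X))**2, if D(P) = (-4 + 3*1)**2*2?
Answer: 654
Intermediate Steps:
D(P) = 2 (D(P) = (-4 + 3)**2*2 = (-1)**2*2 = 1*2 = 2)
(sqrt(D(15) + X))**2 = (sqrt(2 + 652))**2 = (sqrt(654))**2 = 654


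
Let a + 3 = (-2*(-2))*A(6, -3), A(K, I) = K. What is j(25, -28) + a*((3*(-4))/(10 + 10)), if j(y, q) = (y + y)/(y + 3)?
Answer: -757/70 ≈ -10.814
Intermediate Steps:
j(y, q) = 2*y/(3 + y) (j(y, q) = (2*y)/(3 + y) = 2*y/(3 + y))
a = 21 (a = -3 - 2*(-2)*6 = -3 + 4*6 = -3 + 24 = 21)
j(25, -28) + a*((3*(-4))/(10 + 10)) = 2*25/(3 + 25) + 21*((3*(-4))/(10 + 10)) = 2*25/28 + 21*(-12/20) = 2*25*(1/28) + 21*(-12*1/20) = 25/14 + 21*(-⅗) = 25/14 - 63/5 = -757/70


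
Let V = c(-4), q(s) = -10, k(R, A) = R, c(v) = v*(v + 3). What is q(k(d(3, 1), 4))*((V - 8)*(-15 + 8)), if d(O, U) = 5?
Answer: -280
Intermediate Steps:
c(v) = v*(3 + v)
V = 4 (V = -4*(3 - 4) = -4*(-1) = 4)
q(k(d(3, 1), 4))*((V - 8)*(-15 + 8)) = -10*(4 - 8)*(-15 + 8) = -(-40)*(-7) = -10*28 = -280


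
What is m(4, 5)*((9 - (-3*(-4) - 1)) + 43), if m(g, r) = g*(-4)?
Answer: -656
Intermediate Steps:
m(g, r) = -4*g
m(4, 5)*((9 - (-3*(-4) - 1)) + 43) = (-4*4)*((9 - (-3*(-4) - 1)) + 43) = -16*((9 - (12 - 1)) + 43) = -16*((9 - 1*11) + 43) = -16*((9 - 11) + 43) = -16*(-2 + 43) = -16*41 = -656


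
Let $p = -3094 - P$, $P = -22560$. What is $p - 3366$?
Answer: $16100$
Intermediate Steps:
$p = 19466$ ($p = -3094 - -22560 = -3094 + 22560 = 19466$)
$p - 3366 = 19466 - 3366 = 16100$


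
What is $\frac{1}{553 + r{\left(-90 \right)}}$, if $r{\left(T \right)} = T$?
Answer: $\frac{1}{463} \approx 0.0021598$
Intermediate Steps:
$\frac{1}{553 + r{\left(-90 \right)}} = \frac{1}{553 - 90} = \frac{1}{463}$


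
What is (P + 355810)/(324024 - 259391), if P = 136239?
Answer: 492049/64633 ≈ 7.6130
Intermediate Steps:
(P + 355810)/(324024 - 259391) = (136239 + 355810)/(324024 - 259391) = 492049/64633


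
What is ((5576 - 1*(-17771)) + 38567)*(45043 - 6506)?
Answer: 2385979818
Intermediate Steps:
((5576 - 1*(-17771)) + 38567)*(45043 - 6506) = ((5576 + 17771) + 38567)*38537 = (23347 + 38567)*38537 = 61914*38537 = 2385979818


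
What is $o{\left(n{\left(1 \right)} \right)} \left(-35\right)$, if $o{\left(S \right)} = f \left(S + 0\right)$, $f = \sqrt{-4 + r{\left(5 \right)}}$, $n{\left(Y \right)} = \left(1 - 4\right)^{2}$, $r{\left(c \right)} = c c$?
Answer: $- 315 \sqrt{21} \approx -1443.5$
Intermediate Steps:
$r{\left(c \right)} = c^{2}$
$n{\left(Y \right)} = 9$ ($n{\left(Y \right)} = \left(-3\right)^{2} = 9$)
$f = \sqrt{21}$ ($f = \sqrt{-4 + 5^{2}} = \sqrt{-4 + 25} = \sqrt{21} \approx 4.5826$)
$o{\left(S \right)} = S \sqrt{21}$ ($o{\left(S \right)} = \sqrt{21} \left(S + 0\right) = \sqrt{21} S = S \sqrt{21}$)
$o{\left(n{\left(1 \right)} \right)} \left(-35\right) = 9 \sqrt{21} \left(-35\right) = - 315 \sqrt{21}$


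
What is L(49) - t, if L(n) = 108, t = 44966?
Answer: -44858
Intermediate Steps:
L(49) - t = 108 - 1*44966 = 108 - 44966 = -44858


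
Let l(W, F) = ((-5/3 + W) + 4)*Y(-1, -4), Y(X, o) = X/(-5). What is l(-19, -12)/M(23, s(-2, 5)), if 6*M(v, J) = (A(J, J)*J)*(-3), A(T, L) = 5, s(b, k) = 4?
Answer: ⅓ ≈ 0.33333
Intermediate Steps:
M(v, J) = -5*J/2 (M(v, J) = ((5*J)*(-3))/6 = (-15*J)/6 = -5*J/2)
Y(X, o) = -X/5 (Y(X, o) = X*(-⅕) = -X/5)
l(W, F) = 7/15 + W/5 (l(W, F) = ((-5/3 + W) + 4)*(-⅕*(-1)) = ((-5*⅓ + W) + 4)*(⅕) = ((-5/3 + W) + 4)*(⅕) = (7/3 + W)*(⅕) = 7/15 + W/5)
l(-19, -12)/M(23, s(-2, 5)) = (7/15 + (⅕)*(-19))/((-5/2*4)) = (7/15 - 19/5)/(-10) = -10/3*(-⅒) = ⅓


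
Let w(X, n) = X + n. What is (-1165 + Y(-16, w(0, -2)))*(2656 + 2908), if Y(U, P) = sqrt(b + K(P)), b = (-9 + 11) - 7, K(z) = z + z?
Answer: -6482060 + 16692*I ≈ -6.4821e+6 + 16692.0*I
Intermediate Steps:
K(z) = 2*z
b = -5 (b = 2 - 7 = -5)
Y(U, P) = sqrt(-5 + 2*P)
(-1165 + Y(-16, w(0, -2)))*(2656 + 2908) = (-1165 + sqrt(-5 + 2*(0 - 2)))*(2656 + 2908) = (-1165 + sqrt(-5 + 2*(-2)))*5564 = (-1165 + sqrt(-5 - 4))*5564 = (-1165 + sqrt(-9))*5564 = (-1165 + 3*I)*5564 = -6482060 + 16692*I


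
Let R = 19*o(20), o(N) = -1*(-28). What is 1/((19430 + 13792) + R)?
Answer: 1/33754 ≈ 2.9626e-5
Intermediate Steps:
o(N) = 28
R = 532 (R = 19*28 = 532)
1/((19430 + 13792) + R) = 1/((19430 + 13792) + 532) = 1/(33222 + 532) = 1/33754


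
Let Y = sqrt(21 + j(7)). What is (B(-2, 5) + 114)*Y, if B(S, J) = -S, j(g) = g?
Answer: 232*sqrt(7) ≈ 613.81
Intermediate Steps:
Y = 2*sqrt(7) (Y = sqrt(21 + 7) = sqrt(28) = 2*sqrt(7) ≈ 5.2915)
(B(-2, 5) + 114)*Y = (-1*(-2) + 114)*(2*sqrt(7)) = (2 + 114)*(2*sqrt(7)) = 116*(2*sqrt(7)) = 232*sqrt(7)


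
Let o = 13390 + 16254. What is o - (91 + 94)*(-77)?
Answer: 43889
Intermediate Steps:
o = 29644
o - (91 + 94)*(-77) = 29644 - (91 + 94)*(-77) = 29644 - 185*(-77) = 29644 - 1*(-14245) = 29644 + 14245 = 43889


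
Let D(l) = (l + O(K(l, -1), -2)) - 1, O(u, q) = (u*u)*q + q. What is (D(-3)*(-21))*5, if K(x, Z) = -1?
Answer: 840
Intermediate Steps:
O(u, q) = q + q*u**2 (O(u, q) = u**2*q + q = q*u**2 + q = q + q*u**2)
D(l) = -5 + l (D(l) = (l - 2*(1 + (-1)**2)) - 1 = (l - 2*(1 + 1)) - 1 = (l - 2*2) - 1 = (l - 4) - 1 = (-4 + l) - 1 = -5 + l)
(D(-3)*(-21))*5 = ((-5 - 3)*(-21))*5 = -8*(-21)*5 = 168*5 = 840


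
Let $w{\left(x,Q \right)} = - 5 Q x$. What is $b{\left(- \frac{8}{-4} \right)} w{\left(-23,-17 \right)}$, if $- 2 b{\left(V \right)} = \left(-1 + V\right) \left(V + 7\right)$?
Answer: $\frac{17595}{2} \approx 8797.5$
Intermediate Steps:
$w{\left(x,Q \right)} = - 5 Q x$
$b{\left(V \right)} = - \frac{\left(-1 + V\right) \left(7 + V\right)}{2}$ ($b{\left(V \right)} = - \frac{\left(-1 + V\right) \left(V + 7\right)}{2} = - \frac{\left(-1 + V\right) \left(7 + V\right)}{2}$)
$b{\left(- \frac{8}{-4} \right)} w{\left(-23,-17 \right)} = \left(\frac{7}{2} - 3 \left(- \frac{8}{-4}\right) - \frac{\left(- \frac{8}{-4}\right)^{2}}{2}\right) \left(\left(-5\right) \left(-17\right) \left(-23\right)\right) = \left(\frac{7}{2} - 3 \left(\left(-8\right) \left(- \frac{1}{4}\right)\right) - \frac{\left(\left(-8\right) \left(- \frac{1}{4}\right)\right)^{2}}{2}\right) \left(-1955\right) = \left(\frac{7}{2} - 6 - \frac{2^{2}}{2}\right) \left(-1955\right) = \left(\frac{7}{2} - 6 - 2\right) \left(-1955\right) = \left(- \frac{9}{2}\right) \left(-1955\right) = \frac{17595}{2}$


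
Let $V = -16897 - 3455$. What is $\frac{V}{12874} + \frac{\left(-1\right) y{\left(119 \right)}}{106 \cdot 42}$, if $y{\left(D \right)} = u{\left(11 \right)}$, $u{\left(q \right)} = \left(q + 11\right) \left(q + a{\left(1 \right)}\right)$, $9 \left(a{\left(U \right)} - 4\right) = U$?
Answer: $- \frac{106747868}{64479429} \approx -1.6555$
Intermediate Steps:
$a{\left(U \right)} = 4 + \frac{U}{9}$
$u{\left(q \right)} = \left(11 + q\right) \left(\frac{37}{9} + q\right)$ ($u{\left(q \right)} = \left(q + 11\right) \left(q + \left(4 + \frac{1}{9} \cdot 1\right)\right) = \left(11 + q\right) \left(q + \left(4 + \frac{1}{9}\right)\right) = \left(11 + q\right) \left(q + \frac{37}{9}\right) = \left(11 + q\right) \left(\frac{37}{9} + q\right)$)
$y{\left(D \right)} = \frac{2992}{9}$ ($y{\left(D \right)} = \frac{407}{9} + 11^{2} + \frac{136}{9} \cdot 11 = \frac{407}{9} + 121 + \frac{1496}{9} = \frac{2992}{9}$)
$V = -20352$ ($V = -16897 - 3455 = -20352$)
$\frac{V}{12874} + \frac{\left(-1\right) y{\left(119 \right)}}{106 \cdot 42} = - \frac{20352}{12874} + \frac{\left(-1\right) \frac{2992}{9}}{106 \cdot 42} = \left(-20352\right) \frac{1}{12874} - \frac{2992}{9 \cdot 4452} = - \frac{10176}{6437} - \frac{748}{10017} = - \frac{106747868}{64479429}$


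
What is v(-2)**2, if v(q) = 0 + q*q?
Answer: 16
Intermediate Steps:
v(q) = q**2 (v(q) = 0 + q**2 = q**2)
v(-2)**2 = ((-2)**2)**2 = 4**2 = 16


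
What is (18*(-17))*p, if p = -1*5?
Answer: 1530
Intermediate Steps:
p = -5
(18*(-17))*p = (18*(-17))*(-5) = -306*(-5) = 1530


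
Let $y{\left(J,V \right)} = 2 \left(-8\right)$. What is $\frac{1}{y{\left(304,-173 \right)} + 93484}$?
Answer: $\frac{1}{93468} \approx 1.0699 \cdot 10^{-5}$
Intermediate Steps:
$y{\left(J,V \right)} = -16$
$\frac{1}{y{\left(304,-173 \right)} + 93484} = \frac{1}{-16 + 93484} = \frac{1}{93468}$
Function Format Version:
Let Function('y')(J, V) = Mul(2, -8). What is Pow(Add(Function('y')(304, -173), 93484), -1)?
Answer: Rational(1, 93468) ≈ 1.0699e-5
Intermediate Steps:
Function('y')(J, V) = -16
Pow(Add(Function('y')(304, -173), 93484), -1) = Pow(Add(-16, 93484), -1) = Pow(93468, -1) = Rational(1, 93468)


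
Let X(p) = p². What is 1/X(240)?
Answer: 1/57600 ≈ 1.7361e-5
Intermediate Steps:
1/X(240) = 1/(240²) = 1/57600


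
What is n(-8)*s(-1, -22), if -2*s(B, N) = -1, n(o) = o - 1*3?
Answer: -11/2 ≈ -5.5000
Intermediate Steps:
n(o) = -3 + o (n(o) = o - 3 = -3 + o)
s(B, N) = ½ (s(B, N) = -½*(-1) = ½)
n(-8)*s(-1, -22) = (-3 - 8)*(½) = -11*½ = -11/2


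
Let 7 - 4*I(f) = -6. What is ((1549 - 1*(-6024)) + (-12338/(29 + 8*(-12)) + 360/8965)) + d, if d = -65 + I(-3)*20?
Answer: 931878921/120131 ≈ 7757.2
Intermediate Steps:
I(f) = 13/4 (I(f) = 7/4 - ¼*(-6) = 7/4 + 3/2 = 13/4)
d = 0 (d = -65 + (13/4)*20 = -65 + 65 = 0)
((1549 - 1*(-6024)) + (-12338/(29 + 8*(-12)) + 360/8965)) + d = ((1549 - 1*(-6024)) + (-12338/(29 + 8*(-12)) + 360/8965)) + 0 = ((1549 + 6024) + (-12338/(29 - 96) + 360*(1/8965))) + 0 = (7573 + (-12338/(-67) + 72/1793)) + 0 = (7573 + (-12338*(-1/67) + 72/1793)) + 0 = (7573 + (12338/67 + 72/1793)) + 0 = (7573 + 22126858/120131) + 0 = 931878921/120131 + 0 = 931878921/120131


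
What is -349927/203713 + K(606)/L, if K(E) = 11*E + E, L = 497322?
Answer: -9585833031/5628386477 ≈ -1.7031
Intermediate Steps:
K(E) = 12*E
-349927/203713 + K(606)/L = -349927/203713 + (12*606)/497322 = -349927*1/203713 + 7272*(1/497322) = -349927/203713 + 404/27629 = -9585833031/5628386477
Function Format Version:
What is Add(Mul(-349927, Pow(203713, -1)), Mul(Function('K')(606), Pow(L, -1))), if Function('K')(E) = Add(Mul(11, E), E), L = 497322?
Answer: Rational(-9585833031, 5628386477) ≈ -1.7031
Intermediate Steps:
Function('K')(E) = Mul(12, E)
Add(Mul(-349927, Pow(203713, -1)), Mul(Function('K')(606), Pow(L, -1))) = Add(Mul(-349927, Pow(203713, -1)), Mul(Mul(12, 606), Pow(497322, -1))) = Add(Mul(-349927, Rational(1, 203713)), Mul(7272, Rational(1, 497322))) = Add(Rational(-349927, 203713), Rational(404, 27629)) = Rational(-9585833031, 5628386477)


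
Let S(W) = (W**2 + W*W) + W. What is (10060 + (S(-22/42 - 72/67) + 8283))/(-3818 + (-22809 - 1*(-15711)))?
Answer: -18159826633/10804924242 ≈ -1.6807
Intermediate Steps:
S(W) = W + 2*W**2 (S(W) = (W**2 + W**2) + W = 2*W**2 + W = W + 2*W**2)
(10060 + (S(-22/42 - 72/67) + 8283))/(-3818 + (-22809 - 1*(-15711))) = (10060 + ((-22/42 - 72/67)*(1 + 2*(-22/42 - 72/67)) + 8283))/(-3818 + (-22809 - 1*(-15711))) = (10060 + ((-22*1/42 - 72*1/67)*(1 + 2*(-22*1/42 - 72*1/67)) + 8283))/(-3818 + (-22809 + 15711)) = (10060 + ((-11/21 - 72/67)*(1 + 2*(-11/21 - 72/67)) + 8283))/(-3818 - 7098) = (10060 + (-2249*(1 + 2*(-2249/1407))/1407 + 8283))/(-10916) = (10060 + (-2249*(1 - 4498/1407)/1407 + 8283))*(-1/10916) = (10060 + (-2249/1407*(-3091/1407) + 8283))*(-1/10916) = (10060 + (6951659/1979649 + 8283))*(-1/10916) = (10060 + 16404384326/1979649)*(-1/10916) = (36319653266/1979649)*(-1/10916) = -18159826633/10804924242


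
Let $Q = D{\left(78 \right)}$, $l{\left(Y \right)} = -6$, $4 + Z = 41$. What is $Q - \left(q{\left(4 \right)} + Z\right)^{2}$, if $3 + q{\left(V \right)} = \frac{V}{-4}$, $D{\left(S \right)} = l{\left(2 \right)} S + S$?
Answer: $-1479$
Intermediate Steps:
$Z = 37$ ($Z = -4 + 41 = 37$)
$D{\left(S \right)} = - 5 S$ ($D{\left(S \right)} = - 6 S + S = - 5 S$)
$q{\left(V \right)} = -3 - \frac{V}{4}$ ($q{\left(V \right)} = -3 + \frac{V}{-4} = -3 + V \left(- \frac{1}{4}\right) = -3 - \frac{V}{4}$)
$Q = -390$ ($Q = \left(-5\right) 78 = -390$)
$Q - \left(q{\left(4 \right)} + Z\right)^{2} = -390 - \left(\left(-3 - 1\right) + 37\right)^{2} = -390 - \left(-4 + 37\right)^{2} = -390 - 33^{2} = -390 - 1089 = -1479$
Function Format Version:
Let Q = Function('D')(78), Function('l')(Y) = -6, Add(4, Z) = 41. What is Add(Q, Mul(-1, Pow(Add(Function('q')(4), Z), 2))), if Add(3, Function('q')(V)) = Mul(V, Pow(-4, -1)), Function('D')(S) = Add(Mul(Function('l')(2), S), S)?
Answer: -1479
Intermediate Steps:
Z = 37 (Z = Add(-4, 41) = 37)
Function('D')(S) = Mul(-5, S) (Function('D')(S) = Add(Mul(-6, S), S) = Mul(-5, S))
Function('q')(V) = Add(-3, Mul(Rational(-1, 4), V)) (Function('q')(V) = Add(-3, Mul(V, Pow(-4, -1))) = Add(-3, Mul(V, Rational(-1, 4))) = Add(-3, Mul(Rational(-1, 4), V)))
Q = -390 (Q = Mul(-5, 78) = -390)
Add(Q, Mul(-1, Pow(Add(Function('q')(4), Z), 2))) = Add(-390, Mul(-1, Pow(Add(Add(-3, Mul(Rational(-1, 4), 4)), 37), 2))) = Add(-390, Mul(-1, Pow(Add(Add(-3, -1), 37), 2))) = Add(-390, Mul(-1, Pow(Add(-4, 37), 2))) = Add(-390, Mul(-1, Pow(33, 2))) = Add(-390, Mul(-1, 1089)) = Add(-390, -1089) = -1479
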